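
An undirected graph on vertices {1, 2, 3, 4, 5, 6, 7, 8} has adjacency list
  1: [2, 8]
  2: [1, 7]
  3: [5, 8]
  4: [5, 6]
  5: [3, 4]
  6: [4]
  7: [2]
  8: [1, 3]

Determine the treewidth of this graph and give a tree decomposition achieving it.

Treewidth 1.
One optimal decomposition is:
Bags: B1 = {2, 7}  B2 = {1, 2}  B3 = {1, 8}  B4 = {3, 8}  B5 = {3, 5}  B6 = {4, 5}  B7 = {4, 6}
Tree: B1–B2, B2–B3, B3–B4, B4–B5, B5–B6, B6–B7

The largest bag has 2 vertices, giving width 1; this decomposition certifies tw(G) ≤ 1. Any graph with an edge has treewidth ≥ 1, and G has the edge 7–2. The upper and lower bounds meet at 1, so that is the treewidth.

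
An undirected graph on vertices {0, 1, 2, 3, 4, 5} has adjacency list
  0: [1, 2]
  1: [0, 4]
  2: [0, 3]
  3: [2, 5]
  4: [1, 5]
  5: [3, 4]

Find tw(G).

2

A width-2 tree decomposition is:
Bags: B1 = {0, 1, 4}  B2 = {0, 2, 4}  B3 = {2, 3, 4}  B4 = {3, 4, 5}
Tree: B1–B2, B2–B3, B3–B4
Each bag holds 3 vertices, so the decomposition has width 2, which upper-bounds the treewidth. The edges 4–1–0–2–3–5–4 form a cycle, so G is not a tree and its treewidth is at least 2. The upper and lower bounds meet at 2, so that is the treewidth.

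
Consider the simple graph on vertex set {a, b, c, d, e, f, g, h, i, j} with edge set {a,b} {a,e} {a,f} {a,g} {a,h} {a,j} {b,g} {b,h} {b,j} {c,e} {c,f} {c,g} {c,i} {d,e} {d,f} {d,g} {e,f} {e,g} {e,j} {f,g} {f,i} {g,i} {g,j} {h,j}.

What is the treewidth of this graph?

3

A width-3 tree decomposition is:
Bags: B1 = {a, e, g, j}  B2 = {a, e, f, g}  B3 = {c, e, f, g}  B4 = {d, e, f, g}  B5 = {c, f, g, i}  B6 = {a, b, g, j}  B7 = {a, b, h, j}
Tree: B1–B2, B2–B3, B3–B4, B3–B5, B1–B6, B6–B7
The largest bag has 4 vertices, giving width 3; this decomposition certifies tw(G) ≤ 3. For the lower bound, the 4 vertices {a, e, g, j} are pairwise adjacent, and any tree decomposition puts a clique entirely inside one bag — forcing width ≥ 3. Hence tw(G) = 3 exactly.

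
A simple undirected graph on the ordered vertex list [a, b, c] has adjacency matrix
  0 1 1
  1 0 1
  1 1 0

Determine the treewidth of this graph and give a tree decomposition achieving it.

Treewidth 2.
One optimal decomposition is:
Bags: B1 = {a, b, c}
Tree: (single bag)

A single bag containing all 3 vertices is trivially a valid decomposition of width 2. Conversely, {a, b, c} is a clique of size 3, and the vertices of any clique must share a bag in every tree decomposition; so some bag has ≥ 3 vertices and tw(G) ≥ 2. Hence tw(G) = 2 exactly.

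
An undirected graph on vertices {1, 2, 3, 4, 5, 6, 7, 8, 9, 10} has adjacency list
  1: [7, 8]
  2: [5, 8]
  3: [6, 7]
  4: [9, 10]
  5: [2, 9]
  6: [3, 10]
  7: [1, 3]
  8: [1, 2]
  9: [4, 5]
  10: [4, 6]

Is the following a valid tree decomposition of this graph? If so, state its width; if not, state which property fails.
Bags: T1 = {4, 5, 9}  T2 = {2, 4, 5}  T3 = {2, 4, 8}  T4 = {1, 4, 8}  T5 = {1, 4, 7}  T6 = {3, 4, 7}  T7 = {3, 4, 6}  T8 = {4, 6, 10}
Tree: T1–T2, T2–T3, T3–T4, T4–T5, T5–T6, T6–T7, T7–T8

Vertex coverage: the bags together contain {1, 2, 3, 4, 5, 6, 7, 8, 9, 10}, the full vertex set. Edge coverage: each edge of G has both endpoints in at least one bag. Running intersection: for every vertex, the bags containing it form a connected subtree. All three properties hold, so this is a valid tree decomposition of width max|bag| − 1 = 2, and hence tw(G) ≤ 2.

Yes; width 2.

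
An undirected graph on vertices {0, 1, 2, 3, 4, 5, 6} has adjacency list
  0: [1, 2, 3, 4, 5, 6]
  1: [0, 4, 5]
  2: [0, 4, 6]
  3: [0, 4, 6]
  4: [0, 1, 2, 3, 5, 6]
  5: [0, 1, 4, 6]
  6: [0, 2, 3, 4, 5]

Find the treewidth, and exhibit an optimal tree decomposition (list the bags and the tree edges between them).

Every bag has size at most 4, so the width is 4 − 1 = 3 and tw(G) ≤ 3. Conversely, {0, 1, 4, 5} is a clique of size 4, and the vertices of any clique must share a bag in every tree decomposition; so some bag has ≥ 4 vertices and tw(G) ≥ 3. Therefore the treewidth is 3.

Treewidth 3.
One such decomposition:
Bags: B1 = {0, 4, 5, 6}  B2 = {0, 2, 4, 6}  B3 = {0, 3, 4, 6}  B4 = {0, 1, 4, 5}
Tree: B1–B2, B2–B3, B1–B4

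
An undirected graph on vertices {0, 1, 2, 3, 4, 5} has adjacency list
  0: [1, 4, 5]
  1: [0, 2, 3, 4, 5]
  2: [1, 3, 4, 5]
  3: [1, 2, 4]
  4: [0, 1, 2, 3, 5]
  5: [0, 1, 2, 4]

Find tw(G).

A width-3 tree decomposition is:
Bags: B1 = {1, 2, 3, 4}  B2 = {1, 2, 4, 5}  B3 = {0, 1, 4, 5}
Tree: B1–B2, B2–B3
Each bag holds 4 vertices, so the decomposition has width 3, which upper-bounds the treewidth. Conversely, {0, 1, 4, 5} is a clique of size 4, and the vertices of any clique must share a bag in every tree decomposition; so some bag has ≥ 4 vertices and tw(G) ≥ 3. Hence tw(G) = 3 exactly.

3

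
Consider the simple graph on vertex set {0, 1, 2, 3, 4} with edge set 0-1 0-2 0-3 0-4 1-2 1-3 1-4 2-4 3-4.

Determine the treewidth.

3

A width-3 tree decomposition is:
Bags: B1 = {0, 1, 2, 4}  B2 = {0, 1, 3, 4}
Tree: B1–B2
Every bag has size at most 4, so the width is 4 − 1 = 3 and tw(G) ≤ 3. For the lower bound, the 4 vertices {0, 1, 2, 4} are pairwise adjacent, and any tree decomposition puts a clique entirely inside one bag — forcing width ≥ 3. The upper and lower bounds meet at 3, so that is the treewidth.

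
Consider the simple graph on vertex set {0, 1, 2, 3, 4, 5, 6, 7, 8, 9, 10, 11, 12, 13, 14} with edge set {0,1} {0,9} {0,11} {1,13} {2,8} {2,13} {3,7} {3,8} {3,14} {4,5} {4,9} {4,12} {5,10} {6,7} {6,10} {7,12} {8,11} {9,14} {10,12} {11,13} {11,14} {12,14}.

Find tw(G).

A width-3 tree decomposition is:
Bags: B1 = {4, 5, 6, 10}  B2 = {4, 6, 10, 12}  B3 = {4, 6, 7, 12}  B4 = {4, 7, 9, 12}  B5 = {7, 9, 12, 14}  B6 = {3, 7, 9, 14}  B7 = {0, 3, 9, 14}  B8 = {0, 3, 11, 14}  B9 = {0, 3, 8, 11}  B10 = {0, 1, 8, 11}  B11 = {1, 8, 11, 13}  B12 = {1, 2, 8, 13}
Tree: B1–B2, B2–B3, B3–B4, B4–B5, B5–B6, B6–B7, B7–B8, B8–B9, B9–B10, B10–B11, B11–B12
The largest bag has 4 vertices, giving width 3; this decomposition certifies tw(G) ≤ 3. For the lower bound: the 4 vertex sets {5,6,10}, {4}, {12}, {3,7,9,14} are disjoint, each induces a connected subgraph, and every pair is joined by at least one edge of G. Contracting each set to a single vertex therefore yields K_{4} as a minor, and since treewidth is minor-monotone, tw(G) ≥ tw(K_{4}) = 3. Hence tw(G) = 3 exactly.

3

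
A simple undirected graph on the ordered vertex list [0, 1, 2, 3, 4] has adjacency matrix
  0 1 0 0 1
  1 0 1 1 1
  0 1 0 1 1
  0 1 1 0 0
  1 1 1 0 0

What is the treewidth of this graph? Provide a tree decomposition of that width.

Each bag holds 3 vertices, so the decomposition has width 2, which upper-bounds the treewidth. On the other hand G contains the 3-clique {0, 1, 4}. A clique must lie in a single bag of any decomposition, so no decomposition can have width below 2. Therefore the treewidth is 2.

Treewidth 2.
One such decomposition:
Bags: B1 = {1, 2, 4}  B2 = {0, 1, 4}  B3 = {1, 2, 3}
Tree: B1–B2, B1–B3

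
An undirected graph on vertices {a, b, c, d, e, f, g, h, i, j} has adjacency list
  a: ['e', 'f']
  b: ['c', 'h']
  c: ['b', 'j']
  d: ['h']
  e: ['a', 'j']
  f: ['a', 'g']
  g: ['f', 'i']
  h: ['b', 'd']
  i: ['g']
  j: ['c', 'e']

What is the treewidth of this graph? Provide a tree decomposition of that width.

Each bag holds 2 vertices, so the decomposition has width 1, which upper-bounds the treewidth. G has an edge, so its treewidth is at least 1. The upper and lower bounds meet at 1, so that is the treewidth.

Treewidth 1.
One optimal decomposition is:
Bags: B1 = {d, h}  B2 = {b, h}  B3 = {b, c}  B4 = {c, j}  B5 = {e, j}  B6 = {a, e}  B7 = {a, f}  B8 = {f, g}  B9 = {g, i}
Tree: B1–B2, B2–B3, B3–B4, B4–B5, B5–B6, B6–B7, B7–B8, B8–B9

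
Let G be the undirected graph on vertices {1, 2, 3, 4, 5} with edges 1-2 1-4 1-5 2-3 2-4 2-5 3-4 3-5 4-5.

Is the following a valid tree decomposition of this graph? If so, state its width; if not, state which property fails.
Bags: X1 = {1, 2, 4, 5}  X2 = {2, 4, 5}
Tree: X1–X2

A tree decomposition must satisfy three properties: every vertex lies in some bag; for every edge, both endpoints lie together in some bag; and for every vertex, the bags containing it form a connected subtree. Here vertex 3 appears in no bag, so the decomposition is invalid.

No — vertex 3 appears in no bag.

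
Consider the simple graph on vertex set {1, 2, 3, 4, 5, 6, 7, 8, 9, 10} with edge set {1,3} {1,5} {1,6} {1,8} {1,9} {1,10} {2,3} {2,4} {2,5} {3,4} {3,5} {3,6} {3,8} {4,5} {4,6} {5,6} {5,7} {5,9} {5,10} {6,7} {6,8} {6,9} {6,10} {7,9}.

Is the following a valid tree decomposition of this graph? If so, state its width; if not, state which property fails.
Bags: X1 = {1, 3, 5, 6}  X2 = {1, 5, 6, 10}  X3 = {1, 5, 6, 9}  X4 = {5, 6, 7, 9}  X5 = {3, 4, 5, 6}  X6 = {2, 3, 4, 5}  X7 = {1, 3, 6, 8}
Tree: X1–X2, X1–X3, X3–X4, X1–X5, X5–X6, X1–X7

Yes; width 3.

Vertex coverage: the bags together contain {1, 2, 3, 4, 5, 6, 7, 8, 9, 10}, the full vertex set. Edge coverage: each edge of G has both endpoints in at least one bag. Running intersection: for every vertex, the bags containing it form a connected subtree. All three properties hold, so this is a valid tree decomposition of width max|bag| − 1 = 3, and hence tw(G) ≤ 3.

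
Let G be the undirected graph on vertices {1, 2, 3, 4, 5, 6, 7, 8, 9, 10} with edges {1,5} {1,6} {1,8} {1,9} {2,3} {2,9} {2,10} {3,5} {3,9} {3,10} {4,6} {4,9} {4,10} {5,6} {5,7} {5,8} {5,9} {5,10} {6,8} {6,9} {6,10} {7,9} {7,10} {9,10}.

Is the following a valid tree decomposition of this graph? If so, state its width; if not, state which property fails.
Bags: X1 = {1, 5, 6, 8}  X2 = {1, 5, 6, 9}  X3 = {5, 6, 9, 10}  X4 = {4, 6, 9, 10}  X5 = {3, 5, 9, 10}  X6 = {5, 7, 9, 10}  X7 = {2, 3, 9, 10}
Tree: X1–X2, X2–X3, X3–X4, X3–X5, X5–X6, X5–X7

Checking the three conditions: (i) the bags cover all of {1, 2, 3, 4, 5, 6, 7, 8, 9, 10}; (ii) for each edge, some bag contains both endpoints; (iii) the bags containing any fixed vertex form a subtree. All hold, so the decomposition is valid with width 4 − 1 = 3.

Yes; width 3.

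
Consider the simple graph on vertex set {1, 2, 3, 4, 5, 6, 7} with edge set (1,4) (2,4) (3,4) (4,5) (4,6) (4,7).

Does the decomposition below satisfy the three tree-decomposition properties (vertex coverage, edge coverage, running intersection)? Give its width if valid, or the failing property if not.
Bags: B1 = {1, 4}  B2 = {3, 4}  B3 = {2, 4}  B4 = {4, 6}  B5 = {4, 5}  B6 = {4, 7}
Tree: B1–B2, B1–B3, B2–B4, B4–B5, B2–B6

Yes; width 1.

Checking the three conditions: (i) the bags cover all of {1, 2, 3, 4, 5, 6, 7}; (ii) for each edge, some bag contains both endpoints; (iii) the bags containing any fixed vertex form a subtree. All hold, so the decomposition is valid with width 2 − 1 = 1.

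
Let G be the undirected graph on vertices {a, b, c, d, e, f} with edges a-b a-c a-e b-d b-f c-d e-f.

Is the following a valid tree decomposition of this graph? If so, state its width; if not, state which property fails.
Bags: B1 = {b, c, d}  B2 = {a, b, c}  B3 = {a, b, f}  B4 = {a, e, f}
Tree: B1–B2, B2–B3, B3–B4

Every vertex of G appears in some bag (union = {a, b, c, d, e, f}); every edge is covered by a bag; and for each vertex v the set of bags containing v is connected in the bag tree. The decomposition is therefore valid. The largest bag has 3 vertices, so the width is 2.

Yes; width 2.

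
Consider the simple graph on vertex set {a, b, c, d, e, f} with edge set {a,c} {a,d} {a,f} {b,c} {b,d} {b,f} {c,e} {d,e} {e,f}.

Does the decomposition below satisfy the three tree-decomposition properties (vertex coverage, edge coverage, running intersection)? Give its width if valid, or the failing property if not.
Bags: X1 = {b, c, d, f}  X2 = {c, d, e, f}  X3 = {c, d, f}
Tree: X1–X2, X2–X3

A tree decomposition must satisfy three properties: every vertex lies in some bag; for every edge, both endpoints lie together in some bag; and for every vertex, the bags containing it form a connected subtree. Here vertex a appears in no bag, so the decomposition is invalid.

No — vertex a appears in no bag.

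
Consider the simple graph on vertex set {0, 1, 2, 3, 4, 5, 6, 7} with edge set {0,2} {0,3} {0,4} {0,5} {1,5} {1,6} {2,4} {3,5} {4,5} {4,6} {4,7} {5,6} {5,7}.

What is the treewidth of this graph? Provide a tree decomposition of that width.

The largest bag has 3 vertices, giving width 2; this decomposition certifies tw(G) ≤ 2. For the lower bound, the 3 vertices {0, 2, 4} are pairwise adjacent, and any tree decomposition puts a clique entirely inside one bag — forcing width ≥ 2. Therefore the treewidth is 2.

Treewidth 2.
Bags: B1 = {4, 5, 6}  B2 = {0, 4, 5}  B3 = {1, 5, 6}  B4 = {0, 2, 4}  B5 = {0, 3, 5}  B6 = {4, 5, 7}
Tree: B1–B2, B1–B3, B2–B4, B2–B5, B1–B6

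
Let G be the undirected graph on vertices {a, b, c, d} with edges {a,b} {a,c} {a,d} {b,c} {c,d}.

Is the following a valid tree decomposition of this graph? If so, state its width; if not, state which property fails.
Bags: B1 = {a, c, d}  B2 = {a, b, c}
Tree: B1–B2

Yes; width 2.

Vertex coverage: the bags together contain {a, b, c, d}, the full vertex set. Edge coverage: each edge of G has both endpoints in at least one bag. Running intersection: for every vertex, the bags containing it form a connected subtree. All three properties hold, so this is a valid tree decomposition of width max|bag| − 1 = 2, and hence tw(G) ≤ 2.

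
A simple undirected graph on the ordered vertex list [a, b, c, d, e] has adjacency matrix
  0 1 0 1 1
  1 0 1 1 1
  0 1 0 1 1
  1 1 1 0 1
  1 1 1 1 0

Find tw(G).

3

A width-3 tree decomposition is:
Bags: B1 = {a, b, d, e}  B2 = {b, c, d, e}
Tree: B1–B2
Each bag holds 4 vertices, so the decomposition has width 3, which upper-bounds the treewidth. On the other hand G contains the 4-clique {b, c, d, e}. A clique must lie in a single bag of any decomposition, so no decomposition can have width below 3. The upper and lower bounds meet at 3, so that is the treewidth.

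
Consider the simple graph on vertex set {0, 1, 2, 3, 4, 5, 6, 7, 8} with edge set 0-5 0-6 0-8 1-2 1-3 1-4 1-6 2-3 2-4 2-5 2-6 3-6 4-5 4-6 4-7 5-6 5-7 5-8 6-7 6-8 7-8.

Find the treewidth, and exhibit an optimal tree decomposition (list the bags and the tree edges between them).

Treewidth 3.
Bags: B1 = {2, 4, 5, 6}  B2 = {4, 5, 6, 7}  B3 = {5, 6, 7, 8}  B4 = {1, 2, 4, 6}  B5 = {0, 5, 6, 8}  B6 = {1, 2, 3, 6}
Tree: B1–B2, B2–B3, B1–B4, B3–B5, B4–B6

The largest bag has 4 vertices, giving width 3; this decomposition certifies tw(G) ≤ 3. On the other hand G contains the 4-clique {1, 2, 3, 6}. A clique must lie in a single bag of any decomposition, so no decomposition can have width below 3. Combining the bounds, tw(G) = 3.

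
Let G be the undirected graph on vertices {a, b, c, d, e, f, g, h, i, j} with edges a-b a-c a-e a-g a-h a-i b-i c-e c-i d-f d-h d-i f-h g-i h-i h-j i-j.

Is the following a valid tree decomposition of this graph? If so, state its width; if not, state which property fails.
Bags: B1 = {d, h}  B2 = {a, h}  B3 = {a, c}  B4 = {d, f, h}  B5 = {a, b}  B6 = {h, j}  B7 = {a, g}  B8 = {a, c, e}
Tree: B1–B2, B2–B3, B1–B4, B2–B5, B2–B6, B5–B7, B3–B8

No — vertex i appears in no bag.

A tree decomposition must satisfy three properties: every vertex lies in some bag; for every edge, both endpoints lie together in some bag; and for every vertex, the bags containing it form a connected subtree. Here vertex i appears in no bag, so the decomposition is invalid.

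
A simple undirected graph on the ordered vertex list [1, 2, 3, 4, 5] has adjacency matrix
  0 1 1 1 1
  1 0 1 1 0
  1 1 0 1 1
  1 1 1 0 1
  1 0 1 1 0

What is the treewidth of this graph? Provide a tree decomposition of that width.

Treewidth 3.
One such decomposition:
Bags: B1 = {1, 3, 4, 5}  B2 = {1, 2, 3, 4}
Tree: B1–B2

Each bag holds 4 vertices, so the decomposition has width 3, which upper-bounds the treewidth. For the lower bound, the 4 vertices {1, 2, 3, 4} are pairwise adjacent, and any tree decomposition puts a clique entirely inside one bag — forcing width ≥ 3. Therefore the treewidth is 3.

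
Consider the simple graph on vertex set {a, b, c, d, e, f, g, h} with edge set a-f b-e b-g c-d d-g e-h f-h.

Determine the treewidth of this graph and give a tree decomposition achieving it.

Each bag holds 2 vertices, so the decomposition has width 1, which upper-bounds the treewidth. Any graph with an edge has treewidth ≥ 1, and G has the edge a–f. Combining the bounds, tw(G) = 1.

Treewidth 1.
One optimal decomposition is:
Bags: B1 = {a, f}  B2 = {f, h}  B3 = {e, h}  B4 = {b, e}  B5 = {b, g}  B6 = {d, g}  B7 = {c, d}
Tree: B1–B2, B2–B3, B3–B4, B4–B5, B5–B6, B6–B7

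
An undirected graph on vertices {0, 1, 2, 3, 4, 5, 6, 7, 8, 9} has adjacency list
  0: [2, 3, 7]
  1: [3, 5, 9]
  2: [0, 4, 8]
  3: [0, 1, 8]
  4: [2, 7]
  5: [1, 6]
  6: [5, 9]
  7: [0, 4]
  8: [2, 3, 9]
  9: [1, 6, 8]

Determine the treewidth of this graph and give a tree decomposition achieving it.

Treewidth 2.
Bags: B1 = {5, 6, 9}  B2 = {1, 5, 9}  B3 = {1, 8, 9}  B4 = {1, 3, 8}  B5 = {2, 3, 8}  B6 = {0, 2, 3}  B7 = {0, 2, 4}  B8 = {0, 4, 7}
Tree: B1–B2, B2–B3, B3–B4, B4–B5, B5–B6, B6–B7, B7–B8

Each bag holds 3 vertices, so the decomposition has width 2, which upper-bounds the treewidth. For the lower bound, G contains the cycle 6–5–1–9–6, so G is not a forest; only forests have treewidth ≤ 1, hence tw(G) ≥ 2. The upper and lower bounds meet at 2, so that is the treewidth.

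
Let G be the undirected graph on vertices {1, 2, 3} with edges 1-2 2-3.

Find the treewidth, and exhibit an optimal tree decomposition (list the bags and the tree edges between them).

Treewidth 1.
One optimal decomposition is:
Bags: B1 = {2, 3}  B2 = {1, 2}
Tree: B1–B2

Every bag has size at most 2, so the width is 2 − 1 = 1 and tw(G) ≤ 1. Any graph with an edge has treewidth ≥ 1, and G has the edge 2–3. The upper and lower bounds meet at 1, so that is the treewidth.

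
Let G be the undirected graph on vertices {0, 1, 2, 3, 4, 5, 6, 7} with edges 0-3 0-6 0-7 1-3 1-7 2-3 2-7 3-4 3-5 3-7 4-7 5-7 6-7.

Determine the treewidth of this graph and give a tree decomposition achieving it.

Treewidth 2.
One optimal decomposition is:
Bags: B1 = {2, 3, 7}  B2 = {1, 3, 7}  B3 = {0, 3, 7}  B4 = {0, 6, 7}  B5 = {3, 5, 7}  B6 = {3, 4, 7}
Tree: B1–B2, B2–B3, B3–B4, B2–B5, B2–B6

The largest bag has 3 vertices, giving width 2; this decomposition certifies tw(G) ≤ 2. On the other hand G contains the 3-clique {0, 3, 7}. A clique must lie in a single bag of any decomposition, so no decomposition can have width below 2. Combining the bounds, tw(G) = 2.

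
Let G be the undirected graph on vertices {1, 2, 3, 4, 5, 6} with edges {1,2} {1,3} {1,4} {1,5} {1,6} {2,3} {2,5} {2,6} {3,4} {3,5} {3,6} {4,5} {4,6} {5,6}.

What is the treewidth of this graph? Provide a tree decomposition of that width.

Treewidth 4.
One optimal decomposition is:
Bags: B1 = {1, 2, 3, 5, 6}  B2 = {1, 3, 4, 5, 6}
Tree: B1–B2

The largest bag has 5 vertices, giving width 4; this decomposition certifies tw(G) ≤ 4. Conversely, {1, 2, 3, 5, 6} is a clique of size 5, and the vertices of any clique must share a bag in every tree decomposition; so some bag has ≥ 5 vertices and tw(G) ≥ 4. Therefore the treewidth is 4.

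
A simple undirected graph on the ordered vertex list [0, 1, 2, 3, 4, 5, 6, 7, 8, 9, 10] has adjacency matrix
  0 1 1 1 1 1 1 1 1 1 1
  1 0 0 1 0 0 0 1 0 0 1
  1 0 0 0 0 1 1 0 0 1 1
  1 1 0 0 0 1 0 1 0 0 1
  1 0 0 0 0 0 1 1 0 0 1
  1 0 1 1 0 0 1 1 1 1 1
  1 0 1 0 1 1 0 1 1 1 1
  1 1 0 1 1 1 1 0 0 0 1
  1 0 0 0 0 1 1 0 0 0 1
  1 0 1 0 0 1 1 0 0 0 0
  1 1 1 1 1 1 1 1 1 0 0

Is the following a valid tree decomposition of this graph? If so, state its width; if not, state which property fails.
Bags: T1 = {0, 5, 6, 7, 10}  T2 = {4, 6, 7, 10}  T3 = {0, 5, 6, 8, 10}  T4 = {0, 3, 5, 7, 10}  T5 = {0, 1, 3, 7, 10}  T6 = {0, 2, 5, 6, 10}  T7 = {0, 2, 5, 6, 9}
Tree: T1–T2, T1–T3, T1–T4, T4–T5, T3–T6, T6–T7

No — edge (0,4) lies in no bag.

A tree decomposition must satisfy three properties: every vertex lies in some bag; for every edge, both endpoints lie together in some bag; and for every vertex, the bags containing it form a connected subtree. Here edge (0,4) lies in no bag, so the decomposition is invalid.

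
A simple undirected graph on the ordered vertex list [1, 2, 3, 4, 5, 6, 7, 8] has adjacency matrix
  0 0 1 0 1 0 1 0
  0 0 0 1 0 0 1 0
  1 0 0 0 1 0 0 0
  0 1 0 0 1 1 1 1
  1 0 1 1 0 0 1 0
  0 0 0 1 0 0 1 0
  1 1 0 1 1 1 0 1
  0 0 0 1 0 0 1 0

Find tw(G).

2

A width-2 tree decomposition is:
Bags: B1 = {2, 4, 7}  B2 = {4, 7, 8}  B3 = {4, 5, 7}  B4 = {4, 6, 7}  B5 = {1, 5, 7}  B6 = {1, 3, 5}
Tree: B1–B2, B1–B3, B1–B4, B3–B5, B5–B6
Each bag holds 3 vertices, so the decomposition has width 2, which upper-bounds the treewidth. For the lower bound, the 3 vertices {1, 3, 5} are pairwise adjacent, and any tree decomposition puts a clique entirely inside one bag — forcing width ≥ 2. Hence tw(G) = 2 exactly.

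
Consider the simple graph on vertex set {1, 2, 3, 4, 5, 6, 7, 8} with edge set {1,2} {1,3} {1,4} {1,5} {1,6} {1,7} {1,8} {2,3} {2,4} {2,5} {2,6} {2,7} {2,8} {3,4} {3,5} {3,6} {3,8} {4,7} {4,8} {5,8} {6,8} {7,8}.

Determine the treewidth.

4

A width-4 tree decomposition is:
Bags: B1 = {1, 2, 3, 4, 8}  B2 = {1, 2, 3, 6, 8}  B3 = {1, 2, 3, 5, 8}  B4 = {1, 2, 4, 7, 8}
Tree: B1–B2, B2–B3, B1–B4
Each bag holds 5 vertices, so the decomposition has width 4, which upper-bounds the treewidth. On the other hand G contains the 5-clique {1, 2, 3, 4, 8}. A clique must lie in a single bag of any decomposition, so no decomposition can have width below 4. Combining the bounds, tw(G) = 4.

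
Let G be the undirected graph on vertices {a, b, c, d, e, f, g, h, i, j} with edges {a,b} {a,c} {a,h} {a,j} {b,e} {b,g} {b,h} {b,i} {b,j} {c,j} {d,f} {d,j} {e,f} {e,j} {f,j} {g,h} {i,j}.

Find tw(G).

2

A width-2 tree decomposition is:
Bags: B1 = {a, b, j}  B2 = {b, e, j}  B3 = {a, c, j}  B4 = {a, b, h}  B5 = {b, g, h}  B6 = {e, f, j}  B7 = {b, i, j}  B8 = {d, f, j}
Tree: B1–B2, B1–B3, B1–B4, B4–B5, B2–B6, B2–B7, B6–B8
The largest bag has 3 vertices, giving width 2; this decomposition certifies tw(G) ≤ 2. On the other hand G contains the 3-clique {b, g, h}. A clique must lie in a single bag of any decomposition, so no decomposition can have width below 2. The upper and lower bounds meet at 2, so that is the treewidth.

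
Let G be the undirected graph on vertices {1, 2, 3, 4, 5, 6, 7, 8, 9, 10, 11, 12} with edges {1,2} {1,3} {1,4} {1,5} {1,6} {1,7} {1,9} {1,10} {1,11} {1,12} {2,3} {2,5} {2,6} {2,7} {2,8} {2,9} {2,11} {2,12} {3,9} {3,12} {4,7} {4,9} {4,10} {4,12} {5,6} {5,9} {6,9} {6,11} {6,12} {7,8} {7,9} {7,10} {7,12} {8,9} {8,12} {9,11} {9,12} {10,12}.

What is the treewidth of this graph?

A width-4 tree decomposition is:
Bags: B1 = {1, 2, 6, 9, 12}  B2 = {1, 2, 7, 9, 12}  B3 = {1, 4, 7, 9, 12}  B4 = {1, 2, 6, 9, 11}  B5 = {2, 7, 8, 9, 12}  B6 = {1, 4, 7, 10, 12}  B7 = {1, 2, 3, 9, 12}  B8 = {1, 2, 5, 6, 9}
Tree: B1–B2, B2–B3, B1–B4, B2–B5, B3–B6, B1–B7, B1–B8
Every bag has size at most 5, so the width is 5 − 1 = 4 and tw(G) ≤ 4. On the other hand G contains the 5-clique {2, 7, 8, 9, 12}. A clique must lie in a single bag of any decomposition, so no decomposition can have width below 4. Combining the bounds, tw(G) = 4.

4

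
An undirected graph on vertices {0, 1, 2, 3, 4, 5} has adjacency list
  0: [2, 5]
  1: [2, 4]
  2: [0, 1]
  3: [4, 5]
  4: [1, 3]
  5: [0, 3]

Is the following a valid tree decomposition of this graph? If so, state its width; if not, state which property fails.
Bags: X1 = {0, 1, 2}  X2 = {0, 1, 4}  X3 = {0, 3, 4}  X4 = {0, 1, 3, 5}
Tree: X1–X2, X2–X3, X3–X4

A tree decomposition must satisfy three properties: every vertex lies in some bag; for every edge, both endpoints lie together in some bag; and for every vertex, the bags containing it form a connected subtree. Here bags containing vertex 1 are not connected in the tree, so the decomposition is invalid.

No — bags containing vertex 1 are not connected in the tree.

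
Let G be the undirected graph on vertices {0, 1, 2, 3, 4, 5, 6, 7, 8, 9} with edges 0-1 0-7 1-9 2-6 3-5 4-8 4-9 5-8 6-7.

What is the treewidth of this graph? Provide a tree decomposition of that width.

Treewidth 1.
Bags: B1 = {2, 6}  B2 = {6, 7}  B3 = {0, 7}  B4 = {0, 1}  B5 = {1, 9}  B6 = {4, 9}  B7 = {4, 8}  B8 = {5, 8}  B9 = {3, 5}
Tree: B1–B2, B2–B3, B3–B4, B4–B5, B5–B6, B6–B7, B7–B8, B8–B9

Every bag has size at most 2, so the width is 2 − 1 = 1 and tw(G) ≤ 1. G has an edge, so its treewidth is at least 1. Combining the bounds, tw(G) = 1.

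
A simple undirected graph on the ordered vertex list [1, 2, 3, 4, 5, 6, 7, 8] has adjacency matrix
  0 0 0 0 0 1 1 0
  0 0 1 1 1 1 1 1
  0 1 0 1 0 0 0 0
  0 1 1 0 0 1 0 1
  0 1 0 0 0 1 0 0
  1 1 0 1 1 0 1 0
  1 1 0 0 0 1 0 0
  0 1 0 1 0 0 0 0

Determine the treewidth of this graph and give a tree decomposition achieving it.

Treewidth 2.
Bags: B1 = {2, 5, 6}  B2 = {2, 4, 6}  B3 = {2, 3, 4}  B4 = {2, 6, 7}  B5 = {1, 6, 7}  B6 = {2, 4, 8}
Tree: B1–B2, B2–B3, B2–B4, B4–B5, B2–B6

Each bag holds 3 vertices, so the decomposition has width 2, which upper-bounds the treewidth. Conversely, {1, 6, 7} is a clique of size 3, and the vertices of any clique must share a bag in every tree decomposition; so some bag has ≥ 3 vertices and tw(G) ≥ 2. Therefore the treewidth is 2.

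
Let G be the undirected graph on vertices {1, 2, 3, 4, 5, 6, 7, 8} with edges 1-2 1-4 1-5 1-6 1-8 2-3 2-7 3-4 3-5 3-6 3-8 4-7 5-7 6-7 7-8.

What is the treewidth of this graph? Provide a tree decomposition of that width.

Treewidth 3.
One such decomposition:
Bags: B1 = {1, 3, 7, 8}  B2 = {1, 3, 6, 7}  B3 = {1, 3, 4, 7}  B4 = {1, 2, 3, 7}  B5 = {1, 3, 5, 7}
Tree: B1–B2, B2–B3, B3–B4, B4–B5

The largest bag has 4 vertices, giving width 3; this decomposition certifies tw(G) ≤ 3. For the lower bound: the 4 vertex sets {7,8}, {3,6}, {1}, {4} are disjoint, each induces a connected subgraph, and every pair is joined by at least one edge of G. Contracting each set to a single vertex therefore yields K_{4} as a minor, and since treewidth is minor-monotone, tw(G) ≥ tw(K_{4}) = 3. Therefore the treewidth is 3.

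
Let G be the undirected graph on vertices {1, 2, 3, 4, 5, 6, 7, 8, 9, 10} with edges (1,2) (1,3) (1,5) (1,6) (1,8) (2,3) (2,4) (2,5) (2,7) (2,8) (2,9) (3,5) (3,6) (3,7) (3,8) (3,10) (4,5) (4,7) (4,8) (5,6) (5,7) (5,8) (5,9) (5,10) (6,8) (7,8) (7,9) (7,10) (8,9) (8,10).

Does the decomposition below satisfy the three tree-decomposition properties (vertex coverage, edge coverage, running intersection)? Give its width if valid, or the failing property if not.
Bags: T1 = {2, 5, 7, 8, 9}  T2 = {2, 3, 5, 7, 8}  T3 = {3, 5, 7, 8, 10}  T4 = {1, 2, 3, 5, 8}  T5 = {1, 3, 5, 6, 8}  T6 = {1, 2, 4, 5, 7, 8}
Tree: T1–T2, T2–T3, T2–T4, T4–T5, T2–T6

No — bags containing vertex 1 are not connected in the tree.

A tree decomposition must satisfy three properties: every vertex lies in some bag; for every edge, both endpoints lie together in some bag; and for every vertex, the bags containing it form a connected subtree. Here bags containing vertex 1 are not connected in the tree, so the decomposition is invalid.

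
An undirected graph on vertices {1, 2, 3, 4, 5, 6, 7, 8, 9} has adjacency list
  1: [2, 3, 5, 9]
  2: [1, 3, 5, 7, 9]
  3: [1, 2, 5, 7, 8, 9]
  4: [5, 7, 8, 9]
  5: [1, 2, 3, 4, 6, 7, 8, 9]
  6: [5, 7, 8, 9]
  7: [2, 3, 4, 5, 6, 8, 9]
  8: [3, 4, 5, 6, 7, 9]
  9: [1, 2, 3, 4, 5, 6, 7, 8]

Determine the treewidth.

A width-4 tree decomposition is:
Bags: B1 = {4, 5, 7, 8, 9}  B2 = {3, 5, 7, 8, 9}  B3 = {2, 3, 5, 7, 9}  B4 = {1, 2, 3, 5, 9}  B5 = {5, 6, 7, 8, 9}
Tree: B1–B2, B2–B3, B3–B4, B2–B5
The largest bag has 5 vertices, giving width 4; this decomposition certifies tw(G) ≤ 4. For the lower bound, the 5 vertices {1, 2, 3, 5, 9} are pairwise adjacent, and any tree decomposition puts a clique entirely inside one bag — forcing width ≥ 4. Combining the bounds, tw(G) = 4.

4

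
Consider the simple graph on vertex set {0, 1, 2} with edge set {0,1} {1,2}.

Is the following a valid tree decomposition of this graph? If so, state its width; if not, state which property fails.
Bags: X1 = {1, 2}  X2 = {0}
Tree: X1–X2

A tree decomposition must satisfy three properties: every vertex lies in some bag; for every edge, both endpoints lie together in some bag; and for every vertex, the bags containing it form a connected subtree. Here edge (1,0) lies in no bag, so the decomposition is invalid.

No — edge (1,0) lies in no bag.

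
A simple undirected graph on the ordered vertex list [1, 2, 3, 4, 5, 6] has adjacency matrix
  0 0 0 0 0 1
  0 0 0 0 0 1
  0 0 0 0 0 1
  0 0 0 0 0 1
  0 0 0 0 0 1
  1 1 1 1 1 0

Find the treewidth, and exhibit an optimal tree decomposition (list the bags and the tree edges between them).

Treewidth 1.
One optimal decomposition is:
Bags: B1 = {1, 6}  B2 = {3, 6}  B3 = {4, 6}  B4 = {2, 6}  B5 = {5, 6}
Tree: B1–B2, B2–B3, B2–B4, B1–B5

Every bag has size at most 2, so the width is 2 − 1 = 1 and tw(G) ≤ 1. Since G has at least one edge (e.g. 1–6), it is not an edgeless graph, so tw(G) ≥ 1. Therefore the treewidth is 1.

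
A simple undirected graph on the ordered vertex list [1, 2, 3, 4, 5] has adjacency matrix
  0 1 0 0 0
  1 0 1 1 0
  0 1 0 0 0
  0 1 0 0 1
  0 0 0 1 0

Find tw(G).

1

A width-1 tree decomposition is:
Bags: B1 = {2, 4}  B2 = {2, 3}  B3 = {1, 2}  B4 = {4, 5}
Tree: B1–B2, B1–B3, B1–B4
The largest bag has 2 vertices, giving width 1; this decomposition certifies tw(G) ≤ 1. G has an edge, so its treewidth is at least 1. The upper and lower bounds meet at 1, so that is the treewidth.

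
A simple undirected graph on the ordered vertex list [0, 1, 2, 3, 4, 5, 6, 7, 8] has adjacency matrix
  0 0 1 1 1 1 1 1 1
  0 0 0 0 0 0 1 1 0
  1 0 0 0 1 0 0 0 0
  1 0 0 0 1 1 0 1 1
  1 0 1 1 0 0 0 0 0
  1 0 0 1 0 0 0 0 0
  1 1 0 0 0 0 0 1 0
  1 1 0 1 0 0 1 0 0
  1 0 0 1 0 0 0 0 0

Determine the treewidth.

A width-2 tree decomposition is:
Bags: B1 = {0, 3, 8}  B2 = {0, 3, 7}  B3 = {0, 3, 5}  B4 = {0, 3, 4}  B5 = {0, 2, 4}  B6 = {0, 6, 7}  B7 = {1, 6, 7}
Tree: B1–B2, B1–B3, B2–B4, B4–B5, B2–B6, B6–B7
The largest bag has 3 vertices, giving width 2; this decomposition certifies tw(G) ≤ 2. For the lower bound, the 3 vertices {0, 2, 4} are pairwise adjacent, and any tree decomposition puts a clique entirely inside one bag — forcing width ≥ 2. Hence tw(G) = 2 exactly.

2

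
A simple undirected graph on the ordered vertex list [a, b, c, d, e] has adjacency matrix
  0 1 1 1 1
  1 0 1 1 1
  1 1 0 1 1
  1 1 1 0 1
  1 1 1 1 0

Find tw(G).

4

A width-4 tree decomposition is:
Bags: B1 = {a, b, c, d, e}
Tree: (single bag)
A single bag containing all 5 vertices is trivially a valid decomposition of width 4. Conversely, {a, b, c, d, e} is a clique of size 5, and the vertices of any clique must share a bag in every tree decomposition; so some bag has ≥ 5 vertices and tw(G) ≥ 4. Combining the bounds, tw(G) = 4.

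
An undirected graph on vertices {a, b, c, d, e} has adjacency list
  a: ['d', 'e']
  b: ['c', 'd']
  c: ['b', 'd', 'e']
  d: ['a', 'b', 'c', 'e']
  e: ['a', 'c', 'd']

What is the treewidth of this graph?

2

A width-2 tree decomposition is:
Bags: B1 = {c, d, e}  B2 = {a, d, e}  B3 = {b, c, d}
Tree: B1–B2, B1–B3
The largest bag has 3 vertices, giving width 2; this decomposition certifies tw(G) ≤ 2. For the lower bound, the 3 vertices {c, d, e} are pairwise adjacent, and any tree decomposition puts a clique entirely inside one bag — forcing width ≥ 2. Combining the bounds, tw(G) = 2.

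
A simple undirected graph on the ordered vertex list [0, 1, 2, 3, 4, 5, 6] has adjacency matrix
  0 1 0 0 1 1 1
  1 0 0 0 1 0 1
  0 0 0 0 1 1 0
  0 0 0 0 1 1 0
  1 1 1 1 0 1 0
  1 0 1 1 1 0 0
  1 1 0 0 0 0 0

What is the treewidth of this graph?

2

A width-2 tree decomposition is:
Bags: B1 = {0, 1, 4}  B2 = {0, 1, 6}  B3 = {0, 4, 5}  B4 = {2, 4, 5}  B5 = {3, 4, 5}
Tree: B1–B2, B1–B3, B3–B4, B4–B5
Every bag has size at most 3, so the width is 3 − 1 = 2 and tw(G) ≤ 2. Conversely, {0, 1, 4} is a clique of size 3, and the vertices of any clique must share a bag in every tree decomposition; so some bag has ≥ 3 vertices and tw(G) ≥ 2. Hence tw(G) = 2 exactly.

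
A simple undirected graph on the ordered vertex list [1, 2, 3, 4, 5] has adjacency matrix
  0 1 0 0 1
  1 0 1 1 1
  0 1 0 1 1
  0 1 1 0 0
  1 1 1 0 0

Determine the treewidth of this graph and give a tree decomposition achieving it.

Treewidth 2.
Bags: B1 = {2, 3, 5}  B2 = {1, 2, 5}  B3 = {2, 3, 4}
Tree: B1–B2, B1–B3

Each bag holds 3 vertices, so the decomposition has width 2, which upper-bounds the treewidth. On the other hand G contains the 3-clique {1, 2, 5}. A clique must lie in a single bag of any decomposition, so no decomposition can have width below 2. The upper and lower bounds meet at 2, so that is the treewidth.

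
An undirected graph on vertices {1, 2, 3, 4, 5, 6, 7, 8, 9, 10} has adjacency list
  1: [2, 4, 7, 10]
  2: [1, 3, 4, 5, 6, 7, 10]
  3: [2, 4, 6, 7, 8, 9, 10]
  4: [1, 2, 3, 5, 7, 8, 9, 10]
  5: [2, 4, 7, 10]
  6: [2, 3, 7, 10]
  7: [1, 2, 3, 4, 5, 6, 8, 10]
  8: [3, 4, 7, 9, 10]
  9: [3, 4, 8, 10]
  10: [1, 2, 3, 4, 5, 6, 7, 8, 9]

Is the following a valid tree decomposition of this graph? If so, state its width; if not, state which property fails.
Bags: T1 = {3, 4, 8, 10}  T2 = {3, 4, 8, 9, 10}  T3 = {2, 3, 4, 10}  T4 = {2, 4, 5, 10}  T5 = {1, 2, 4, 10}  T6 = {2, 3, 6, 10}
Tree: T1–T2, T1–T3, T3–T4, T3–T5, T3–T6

A tree decomposition must satisfy three properties: every vertex lies in some bag; for every edge, both endpoints lie together in some bag; and for every vertex, the bags containing it form a connected subtree. Here vertex 7 appears in no bag, so the decomposition is invalid.

No — vertex 7 appears in no bag.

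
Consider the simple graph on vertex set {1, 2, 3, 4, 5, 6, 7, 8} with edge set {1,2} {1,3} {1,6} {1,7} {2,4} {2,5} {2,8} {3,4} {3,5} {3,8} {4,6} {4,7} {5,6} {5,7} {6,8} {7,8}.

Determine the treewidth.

A width-4 tree decomposition is:
Bags: B1 = {2, 3, 5, 6, 7}  B2 = {2, 3, 4, 6, 7}  B3 = {1, 2, 3, 6, 7}  B4 = {2, 3, 6, 7, 8}
Tree: B1–B2, B2–B3, B3–B4
Every bag has size at most 5, so the width is 5 − 1 = 4 and tw(G) ≤ 4. For the lower bound: the 5 vertex sets {3,5}, {2,4}, {1,6}, {7}, {8} are disjoint, each induces a connected subgraph, and every pair is joined by at least one edge of G. Contracting each set to a single vertex therefore yields K_{5} as a minor, and since treewidth is minor-monotone, tw(G) ≥ tw(K_{5}) = 4. Combining the bounds, tw(G) = 4.

4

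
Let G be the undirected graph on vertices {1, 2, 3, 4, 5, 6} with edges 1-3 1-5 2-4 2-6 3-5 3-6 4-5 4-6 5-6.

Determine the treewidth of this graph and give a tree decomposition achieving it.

Each bag holds 3 vertices, so the decomposition has width 2, which upper-bounds the treewidth. Conversely, {2, 4, 6} is a clique of size 3, and the vertices of any clique must share a bag in every tree decomposition; so some bag has ≥ 3 vertices and tw(G) ≥ 2. The upper and lower bounds meet at 2, so that is the treewidth.

Treewidth 2.
One optimal decomposition is:
Bags: B1 = {4, 5, 6}  B2 = {2, 4, 6}  B3 = {3, 5, 6}  B4 = {1, 3, 5}
Tree: B1–B2, B1–B3, B3–B4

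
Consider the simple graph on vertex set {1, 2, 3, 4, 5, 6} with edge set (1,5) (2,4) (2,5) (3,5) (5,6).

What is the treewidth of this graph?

A width-1 tree decomposition is:
Bags: B1 = {5, 6}  B2 = {2, 5}  B3 = {2, 4}  B4 = {3, 5}  B5 = {1, 5}
Tree: B1–B2, B2–B3, B2–B4, B2–B5
Each bag holds 2 vertices, so the decomposition has width 1, which upper-bounds the treewidth. G has an edge, so its treewidth is at least 1. Hence tw(G) = 1 exactly.

1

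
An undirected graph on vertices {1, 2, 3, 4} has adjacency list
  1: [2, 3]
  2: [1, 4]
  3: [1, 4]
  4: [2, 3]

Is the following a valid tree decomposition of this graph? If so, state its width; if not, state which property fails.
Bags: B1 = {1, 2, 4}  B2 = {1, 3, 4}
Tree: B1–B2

Every vertex of G appears in some bag (union = {1, 2, 3, 4}); every edge is covered by a bag; and for each vertex v the set of bags containing v is connected in the bag tree. The decomposition is therefore valid. The largest bag has 3 vertices, so the width is 2.

Yes; width 2.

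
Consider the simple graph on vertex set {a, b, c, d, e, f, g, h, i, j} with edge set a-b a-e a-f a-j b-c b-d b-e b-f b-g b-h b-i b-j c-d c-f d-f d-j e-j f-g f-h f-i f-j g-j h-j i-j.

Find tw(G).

A width-3 tree decomposition is:
Bags: B1 = {b, c, d, f}  B2 = {b, d, f, j}  B3 = {b, f, h, j}  B4 = {b, f, i, j}  B5 = {a, b, f, j}  B6 = {b, f, g, j}  B7 = {a, b, e, j}
Tree: B1–B2, B2–B3, B3–B4, B2–B5, B4–B6, B5–B7
Each bag holds 4 vertices, so the decomposition has width 3, which upper-bounds the treewidth. Conversely, {a, b, e, j} is a clique of size 4, and the vertices of any clique must share a bag in every tree decomposition; so some bag has ≥ 4 vertices and tw(G) ≥ 3. Combining the bounds, tw(G) = 3.

3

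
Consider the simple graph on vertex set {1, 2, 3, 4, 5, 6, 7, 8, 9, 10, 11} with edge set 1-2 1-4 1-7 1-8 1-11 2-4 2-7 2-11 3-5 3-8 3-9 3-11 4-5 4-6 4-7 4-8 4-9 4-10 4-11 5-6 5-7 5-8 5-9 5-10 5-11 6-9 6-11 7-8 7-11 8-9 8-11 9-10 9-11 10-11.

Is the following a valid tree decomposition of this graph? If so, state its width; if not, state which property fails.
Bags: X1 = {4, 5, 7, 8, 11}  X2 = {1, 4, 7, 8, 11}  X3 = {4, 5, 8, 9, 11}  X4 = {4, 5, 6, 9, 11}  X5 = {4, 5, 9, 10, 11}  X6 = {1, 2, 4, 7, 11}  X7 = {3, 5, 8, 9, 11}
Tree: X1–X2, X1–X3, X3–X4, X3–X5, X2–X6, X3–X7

Checking the three conditions: (i) the bags cover all of {1, 2, 3, 4, 5, 6, 7, 8, 9, 10, 11}; (ii) for each edge, some bag contains both endpoints; (iii) the bags containing any fixed vertex form a subtree. All hold, so the decomposition is valid with width 5 − 1 = 4.

Yes; width 4.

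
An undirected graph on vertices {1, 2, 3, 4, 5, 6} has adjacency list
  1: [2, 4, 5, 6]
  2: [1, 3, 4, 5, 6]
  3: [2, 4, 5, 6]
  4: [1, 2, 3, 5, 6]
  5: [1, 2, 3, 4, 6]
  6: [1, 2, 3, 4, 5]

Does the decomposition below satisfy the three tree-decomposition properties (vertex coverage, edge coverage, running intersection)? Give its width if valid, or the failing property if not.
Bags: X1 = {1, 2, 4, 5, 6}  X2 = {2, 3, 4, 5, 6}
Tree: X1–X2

Yes; width 4.

Every vertex of G appears in some bag (union = {1, 2, 3, 4, 5, 6}); every edge is covered by a bag; and for each vertex v the set of bags containing v is connected in the bag tree. The decomposition is therefore valid. The largest bag has 5 vertices, so the width is 4.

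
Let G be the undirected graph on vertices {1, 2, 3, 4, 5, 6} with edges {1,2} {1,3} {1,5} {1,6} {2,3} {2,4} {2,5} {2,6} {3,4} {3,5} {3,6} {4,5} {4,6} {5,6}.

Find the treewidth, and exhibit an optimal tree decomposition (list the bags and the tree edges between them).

Each bag holds 5 vertices, so the decomposition has width 4, which upper-bounds the treewidth. Conversely, {1, 2, 3, 5, 6} is a clique of size 5, and the vertices of any clique must share a bag in every tree decomposition; so some bag has ≥ 5 vertices and tw(G) ≥ 4. Hence tw(G) = 4 exactly.

Treewidth 4.
One optimal decomposition is:
Bags: B1 = {2, 3, 4, 5, 6}  B2 = {1, 2, 3, 5, 6}
Tree: B1–B2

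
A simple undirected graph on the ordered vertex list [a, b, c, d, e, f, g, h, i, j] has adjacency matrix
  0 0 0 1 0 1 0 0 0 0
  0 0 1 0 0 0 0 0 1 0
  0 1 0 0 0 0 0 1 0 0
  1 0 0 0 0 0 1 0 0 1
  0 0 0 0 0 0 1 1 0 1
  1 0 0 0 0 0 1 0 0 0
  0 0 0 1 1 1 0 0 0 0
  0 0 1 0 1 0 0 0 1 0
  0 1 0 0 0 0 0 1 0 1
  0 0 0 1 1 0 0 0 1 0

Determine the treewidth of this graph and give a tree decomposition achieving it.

Each bag holds 3 vertices, so the decomposition has width 2, which upper-bounds the treewidth. Since b–c–h–i–b is a cycle in G, G is not acyclic. Forests are exactly the graphs of treewidth ≤ 1, so tw(G) ≥ 2. Combining the bounds, tw(G) = 2.

Treewidth 2.
One such decomposition:
Bags: B1 = {b, c, i}  B2 = {c, h, i}  B3 = {h, i, j}  B4 = {e, h, j}  B5 = {d, e, j}  B6 = {d, e, g}  B7 = {a, d, g}  B8 = {a, f, g}
Tree: B1–B2, B2–B3, B3–B4, B4–B5, B5–B6, B6–B7, B7–B8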